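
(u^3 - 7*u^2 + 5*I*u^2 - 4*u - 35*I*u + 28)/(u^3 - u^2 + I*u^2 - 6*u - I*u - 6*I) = (u^2 + u*(-7 + 4*I) - 28*I)/(u^2 - u - 6)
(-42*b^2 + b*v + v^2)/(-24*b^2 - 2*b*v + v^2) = (7*b + v)/(4*b + v)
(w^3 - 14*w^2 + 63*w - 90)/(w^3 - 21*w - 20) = (w^2 - 9*w + 18)/(w^2 + 5*w + 4)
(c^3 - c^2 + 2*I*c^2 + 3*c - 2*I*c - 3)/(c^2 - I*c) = c - 1 + 3*I - 3*I/c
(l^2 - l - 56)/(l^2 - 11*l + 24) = (l + 7)/(l - 3)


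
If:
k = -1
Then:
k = -1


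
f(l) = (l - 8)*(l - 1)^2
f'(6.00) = 5.00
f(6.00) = -50.00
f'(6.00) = 5.00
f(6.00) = -50.00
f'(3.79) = -15.71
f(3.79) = -32.77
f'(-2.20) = 75.52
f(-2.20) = -104.45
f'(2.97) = -15.94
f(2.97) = -19.52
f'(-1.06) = 41.57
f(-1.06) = -38.45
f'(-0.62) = 30.55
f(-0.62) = -22.62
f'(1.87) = -9.91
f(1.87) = -4.64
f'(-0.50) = 27.75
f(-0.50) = -19.12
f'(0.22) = 12.75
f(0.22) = -4.73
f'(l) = (l - 8)*(2*l - 2) + (l - 1)^2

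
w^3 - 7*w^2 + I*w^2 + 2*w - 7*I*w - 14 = (w - 7)*(w - I)*(w + 2*I)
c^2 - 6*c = c*(c - 6)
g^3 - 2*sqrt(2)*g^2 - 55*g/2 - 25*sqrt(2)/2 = (g - 5*sqrt(2))*(g + sqrt(2)/2)*(g + 5*sqrt(2)/2)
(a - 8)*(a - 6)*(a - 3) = a^3 - 17*a^2 + 90*a - 144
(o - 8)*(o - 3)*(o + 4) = o^3 - 7*o^2 - 20*o + 96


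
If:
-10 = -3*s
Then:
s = 10/3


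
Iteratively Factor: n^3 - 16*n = (n - 4)*(n^2 + 4*n) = (n - 4)*(n + 4)*(n)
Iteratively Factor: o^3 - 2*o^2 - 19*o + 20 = (o - 1)*(o^2 - o - 20) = (o - 5)*(o - 1)*(o + 4)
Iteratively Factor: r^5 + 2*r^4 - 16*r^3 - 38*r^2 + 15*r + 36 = (r + 3)*(r^4 - r^3 - 13*r^2 + r + 12) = (r + 3)^2*(r^3 - 4*r^2 - r + 4) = (r - 1)*(r + 3)^2*(r^2 - 3*r - 4) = (r - 4)*(r - 1)*(r + 3)^2*(r + 1)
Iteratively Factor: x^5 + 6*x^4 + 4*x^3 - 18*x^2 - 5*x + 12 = (x + 1)*(x^4 + 5*x^3 - x^2 - 17*x + 12) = (x - 1)*(x + 1)*(x^3 + 6*x^2 + 5*x - 12) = (x - 1)*(x + 1)*(x + 4)*(x^2 + 2*x - 3) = (x - 1)^2*(x + 1)*(x + 4)*(x + 3)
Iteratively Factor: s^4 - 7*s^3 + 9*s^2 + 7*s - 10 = (s - 2)*(s^3 - 5*s^2 - s + 5) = (s - 5)*(s - 2)*(s^2 - 1) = (s - 5)*(s - 2)*(s - 1)*(s + 1)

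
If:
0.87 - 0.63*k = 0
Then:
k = 1.38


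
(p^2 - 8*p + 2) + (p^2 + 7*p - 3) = 2*p^2 - p - 1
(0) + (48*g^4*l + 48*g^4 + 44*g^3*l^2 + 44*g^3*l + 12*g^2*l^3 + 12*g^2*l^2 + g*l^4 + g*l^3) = 48*g^4*l + 48*g^4 + 44*g^3*l^2 + 44*g^3*l + 12*g^2*l^3 + 12*g^2*l^2 + g*l^4 + g*l^3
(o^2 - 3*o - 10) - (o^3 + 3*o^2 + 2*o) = -o^3 - 2*o^2 - 5*o - 10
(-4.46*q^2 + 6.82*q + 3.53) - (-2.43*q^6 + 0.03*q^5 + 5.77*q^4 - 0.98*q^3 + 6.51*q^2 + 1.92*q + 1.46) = 2.43*q^6 - 0.03*q^5 - 5.77*q^4 + 0.98*q^3 - 10.97*q^2 + 4.9*q + 2.07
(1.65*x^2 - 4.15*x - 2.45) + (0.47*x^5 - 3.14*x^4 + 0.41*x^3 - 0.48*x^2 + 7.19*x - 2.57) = 0.47*x^5 - 3.14*x^4 + 0.41*x^3 + 1.17*x^2 + 3.04*x - 5.02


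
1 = 1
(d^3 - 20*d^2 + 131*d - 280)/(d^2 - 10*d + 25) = (d^2 - 15*d + 56)/(d - 5)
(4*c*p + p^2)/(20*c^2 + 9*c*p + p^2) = p/(5*c + p)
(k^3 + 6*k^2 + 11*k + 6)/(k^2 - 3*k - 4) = (k^2 + 5*k + 6)/(k - 4)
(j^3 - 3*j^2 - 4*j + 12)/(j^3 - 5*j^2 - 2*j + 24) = (j - 2)/(j - 4)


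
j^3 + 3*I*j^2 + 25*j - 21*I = (j - 3*I)*(j - I)*(j + 7*I)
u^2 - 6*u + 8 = (u - 4)*(u - 2)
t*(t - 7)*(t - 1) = t^3 - 8*t^2 + 7*t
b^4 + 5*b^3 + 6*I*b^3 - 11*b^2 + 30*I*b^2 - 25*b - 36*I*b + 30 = (b + 6)*(b + 5*I)*(-I*b + 1)*(I*b - I)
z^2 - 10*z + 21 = (z - 7)*(z - 3)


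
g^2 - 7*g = g*(g - 7)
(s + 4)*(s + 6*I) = s^2 + 4*s + 6*I*s + 24*I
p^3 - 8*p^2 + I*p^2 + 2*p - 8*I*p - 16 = (p - 8)*(p - I)*(p + 2*I)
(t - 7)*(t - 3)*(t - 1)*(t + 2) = t^4 - 9*t^3 + 9*t^2 + 41*t - 42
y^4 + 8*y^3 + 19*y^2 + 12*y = y*(y + 1)*(y + 3)*(y + 4)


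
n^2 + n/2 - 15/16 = (n - 3/4)*(n + 5/4)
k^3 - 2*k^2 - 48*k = k*(k - 8)*(k + 6)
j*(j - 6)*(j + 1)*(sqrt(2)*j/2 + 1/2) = sqrt(2)*j^4/2 - 5*sqrt(2)*j^3/2 + j^3/2 - 3*sqrt(2)*j^2 - 5*j^2/2 - 3*j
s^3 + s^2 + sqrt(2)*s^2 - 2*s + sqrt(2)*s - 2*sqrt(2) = (s - 1)*(s + 2)*(s + sqrt(2))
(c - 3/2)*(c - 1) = c^2 - 5*c/2 + 3/2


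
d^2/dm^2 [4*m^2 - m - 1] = 8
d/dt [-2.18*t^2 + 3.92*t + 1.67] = 3.92 - 4.36*t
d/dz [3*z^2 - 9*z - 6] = 6*z - 9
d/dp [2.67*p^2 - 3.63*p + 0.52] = 5.34*p - 3.63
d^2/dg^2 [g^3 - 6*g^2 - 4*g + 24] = 6*g - 12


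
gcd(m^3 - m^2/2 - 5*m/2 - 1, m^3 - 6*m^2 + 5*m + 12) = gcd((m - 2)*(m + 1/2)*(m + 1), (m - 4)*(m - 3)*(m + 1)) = m + 1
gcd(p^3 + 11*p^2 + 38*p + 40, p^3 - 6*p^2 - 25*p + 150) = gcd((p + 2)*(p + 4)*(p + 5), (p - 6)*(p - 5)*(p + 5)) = p + 5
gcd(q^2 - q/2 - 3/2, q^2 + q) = q + 1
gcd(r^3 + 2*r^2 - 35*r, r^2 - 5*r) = r^2 - 5*r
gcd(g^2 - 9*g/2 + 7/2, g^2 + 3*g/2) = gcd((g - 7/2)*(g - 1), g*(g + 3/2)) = 1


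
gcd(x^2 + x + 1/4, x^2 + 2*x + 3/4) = x + 1/2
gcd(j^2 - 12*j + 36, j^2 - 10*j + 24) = j - 6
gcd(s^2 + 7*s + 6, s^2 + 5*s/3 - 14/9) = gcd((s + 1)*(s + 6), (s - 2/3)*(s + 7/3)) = 1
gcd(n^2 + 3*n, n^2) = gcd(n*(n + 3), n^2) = n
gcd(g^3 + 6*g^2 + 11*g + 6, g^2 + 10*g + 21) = g + 3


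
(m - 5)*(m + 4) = m^2 - m - 20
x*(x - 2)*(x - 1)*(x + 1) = x^4 - 2*x^3 - x^2 + 2*x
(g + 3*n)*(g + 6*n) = g^2 + 9*g*n + 18*n^2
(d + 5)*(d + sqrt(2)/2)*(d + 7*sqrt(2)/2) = d^3 + 5*d^2 + 4*sqrt(2)*d^2 + 7*d/2 + 20*sqrt(2)*d + 35/2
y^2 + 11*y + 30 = (y + 5)*(y + 6)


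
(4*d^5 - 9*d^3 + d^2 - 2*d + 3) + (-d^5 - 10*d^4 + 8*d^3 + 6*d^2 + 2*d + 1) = 3*d^5 - 10*d^4 - d^3 + 7*d^2 + 4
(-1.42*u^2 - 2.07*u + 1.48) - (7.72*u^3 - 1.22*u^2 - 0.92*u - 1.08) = -7.72*u^3 - 0.2*u^2 - 1.15*u + 2.56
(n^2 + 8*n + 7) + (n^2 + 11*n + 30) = 2*n^2 + 19*n + 37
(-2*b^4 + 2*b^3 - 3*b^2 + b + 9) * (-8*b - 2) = 16*b^5 - 12*b^4 + 20*b^3 - 2*b^2 - 74*b - 18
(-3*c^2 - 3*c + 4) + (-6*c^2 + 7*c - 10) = -9*c^2 + 4*c - 6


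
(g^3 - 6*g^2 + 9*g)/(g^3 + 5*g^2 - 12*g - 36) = g*(g - 3)/(g^2 + 8*g + 12)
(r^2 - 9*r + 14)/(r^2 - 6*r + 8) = (r - 7)/(r - 4)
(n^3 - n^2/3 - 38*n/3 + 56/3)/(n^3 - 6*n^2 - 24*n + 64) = (n - 7/3)/(n - 8)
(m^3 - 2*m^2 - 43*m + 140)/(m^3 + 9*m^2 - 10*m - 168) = (m - 5)/(m + 6)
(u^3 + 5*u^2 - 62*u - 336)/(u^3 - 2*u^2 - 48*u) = (u + 7)/u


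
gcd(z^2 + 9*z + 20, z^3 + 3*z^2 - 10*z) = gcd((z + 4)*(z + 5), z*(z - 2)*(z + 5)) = z + 5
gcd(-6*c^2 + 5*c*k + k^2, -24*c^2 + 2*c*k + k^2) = 6*c + k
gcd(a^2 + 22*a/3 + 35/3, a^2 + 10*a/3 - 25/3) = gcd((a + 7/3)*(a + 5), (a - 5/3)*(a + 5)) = a + 5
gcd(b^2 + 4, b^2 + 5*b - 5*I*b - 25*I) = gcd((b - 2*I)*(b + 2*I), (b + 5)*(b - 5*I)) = 1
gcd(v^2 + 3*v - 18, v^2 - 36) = v + 6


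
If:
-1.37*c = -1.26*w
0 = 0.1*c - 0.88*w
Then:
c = 0.00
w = 0.00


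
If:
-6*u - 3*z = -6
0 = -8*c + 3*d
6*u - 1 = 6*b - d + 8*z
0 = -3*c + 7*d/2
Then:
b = 5/6 - 11*z/6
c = 0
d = 0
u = 1 - z/2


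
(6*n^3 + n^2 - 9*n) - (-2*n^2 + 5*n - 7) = 6*n^3 + 3*n^2 - 14*n + 7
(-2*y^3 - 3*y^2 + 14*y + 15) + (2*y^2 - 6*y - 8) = -2*y^3 - y^2 + 8*y + 7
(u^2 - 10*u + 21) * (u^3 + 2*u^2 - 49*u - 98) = u^5 - 8*u^4 - 48*u^3 + 434*u^2 - 49*u - 2058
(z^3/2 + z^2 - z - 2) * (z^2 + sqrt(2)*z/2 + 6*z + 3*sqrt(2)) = z^5/2 + sqrt(2)*z^4/4 + 4*z^4 + 2*sqrt(2)*z^3 + 5*z^3 - 8*z^2 + 5*sqrt(2)*z^2/2 - 12*z - 4*sqrt(2)*z - 6*sqrt(2)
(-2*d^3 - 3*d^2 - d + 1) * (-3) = 6*d^3 + 9*d^2 + 3*d - 3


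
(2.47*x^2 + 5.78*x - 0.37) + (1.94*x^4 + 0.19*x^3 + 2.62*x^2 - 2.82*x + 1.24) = 1.94*x^4 + 0.19*x^3 + 5.09*x^2 + 2.96*x + 0.87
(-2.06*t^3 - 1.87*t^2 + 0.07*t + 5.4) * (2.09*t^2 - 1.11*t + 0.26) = -4.3054*t^5 - 1.6217*t^4 + 1.6864*t^3 + 10.7221*t^2 - 5.9758*t + 1.404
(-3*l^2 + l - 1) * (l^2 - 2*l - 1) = -3*l^4 + 7*l^3 + l + 1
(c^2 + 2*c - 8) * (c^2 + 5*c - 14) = c^4 + 7*c^3 - 12*c^2 - 68*c + 112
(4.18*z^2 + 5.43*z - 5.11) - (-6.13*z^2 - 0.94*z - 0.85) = 10.31*z^2 + 6.37*z - 4.26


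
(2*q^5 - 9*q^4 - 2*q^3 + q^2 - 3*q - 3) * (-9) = -18*q^5 + 81*q^4 + 18*q^3 - 9*q^2 + 27*q + 27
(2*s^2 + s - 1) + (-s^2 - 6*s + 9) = s^2 - 5*s + 8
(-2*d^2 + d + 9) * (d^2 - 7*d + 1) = -2*d^4 + 15*d^3 - 62*d + 9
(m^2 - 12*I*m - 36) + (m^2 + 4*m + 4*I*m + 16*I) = 2*m^2 + 4*m - 8*I*m - 36 + 16*I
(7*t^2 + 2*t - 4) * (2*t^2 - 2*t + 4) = 14*t^4 - 10*t^3 + 16*t^2 + 16*t - 16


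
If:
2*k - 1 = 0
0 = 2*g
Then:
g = 0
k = 1/2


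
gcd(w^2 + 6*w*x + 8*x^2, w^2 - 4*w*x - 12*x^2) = w + 2*x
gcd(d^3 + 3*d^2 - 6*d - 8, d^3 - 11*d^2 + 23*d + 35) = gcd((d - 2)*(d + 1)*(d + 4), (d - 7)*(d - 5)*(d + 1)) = d + 1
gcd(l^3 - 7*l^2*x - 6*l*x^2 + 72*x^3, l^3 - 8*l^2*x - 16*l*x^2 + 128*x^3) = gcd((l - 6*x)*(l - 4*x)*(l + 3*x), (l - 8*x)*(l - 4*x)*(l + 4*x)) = -l + 4*x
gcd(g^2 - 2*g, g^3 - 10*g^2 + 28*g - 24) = g - 2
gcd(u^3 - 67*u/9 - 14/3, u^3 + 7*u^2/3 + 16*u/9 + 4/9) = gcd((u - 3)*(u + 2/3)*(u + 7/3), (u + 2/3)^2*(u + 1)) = u + 2/3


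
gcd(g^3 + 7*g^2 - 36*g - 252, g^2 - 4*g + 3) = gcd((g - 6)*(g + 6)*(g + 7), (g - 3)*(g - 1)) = 1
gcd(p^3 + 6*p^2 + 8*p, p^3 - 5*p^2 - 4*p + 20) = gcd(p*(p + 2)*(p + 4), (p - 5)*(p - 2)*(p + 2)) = p + 2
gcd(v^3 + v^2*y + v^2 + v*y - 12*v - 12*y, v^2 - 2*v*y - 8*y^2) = 1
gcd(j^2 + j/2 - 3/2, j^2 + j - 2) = j - 1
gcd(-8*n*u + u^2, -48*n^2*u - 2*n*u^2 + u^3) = -8*n*u + u^2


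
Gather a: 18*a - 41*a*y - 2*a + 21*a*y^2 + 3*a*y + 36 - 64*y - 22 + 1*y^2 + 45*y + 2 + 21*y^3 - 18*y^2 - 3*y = a*(21*y^2 - 38*y + 16) + 21*y^3 - 17*y^2 - 22*y + 16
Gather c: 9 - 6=3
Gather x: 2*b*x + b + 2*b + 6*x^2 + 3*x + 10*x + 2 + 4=3*b + 6*x^2 + x*(2*b + 13) + 6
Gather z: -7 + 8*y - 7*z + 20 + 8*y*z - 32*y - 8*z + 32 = -24*y + z*(8*y - 15) + 45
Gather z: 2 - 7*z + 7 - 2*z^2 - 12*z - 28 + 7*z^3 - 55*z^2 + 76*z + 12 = 7*z^3 - 57*z^2 + 57*z - 7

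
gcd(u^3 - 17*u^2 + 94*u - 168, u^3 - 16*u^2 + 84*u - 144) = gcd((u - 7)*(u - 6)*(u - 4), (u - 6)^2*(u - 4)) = u^2 - 10*u + 24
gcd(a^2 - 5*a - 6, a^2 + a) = a + 1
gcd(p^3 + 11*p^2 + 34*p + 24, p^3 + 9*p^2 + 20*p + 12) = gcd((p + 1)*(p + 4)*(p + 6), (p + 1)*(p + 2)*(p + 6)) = p^2 + 7*p + 6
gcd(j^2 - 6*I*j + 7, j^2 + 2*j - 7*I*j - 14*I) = j - 7*I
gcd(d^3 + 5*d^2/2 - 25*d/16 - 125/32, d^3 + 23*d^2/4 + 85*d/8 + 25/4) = d^2 + 15*d/4 + 25/8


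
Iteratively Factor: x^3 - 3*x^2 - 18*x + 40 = (x + 4)*(x^2 - 7*x + 10) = (x - 5)*(x + 4)*(x - 2)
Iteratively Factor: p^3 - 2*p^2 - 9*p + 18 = (p - 2)*(p^2 - 9) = (p - 2)*(p + 3)*(p - 3)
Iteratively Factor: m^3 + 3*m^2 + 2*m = (m + 1)*(m^2 + 2*m) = (m + 1)*(m + 2)*(m)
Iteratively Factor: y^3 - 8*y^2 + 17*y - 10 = (y - 5)*(y^2 - 3*y + 2) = (y - 5)*(y - 1)*(y - 2)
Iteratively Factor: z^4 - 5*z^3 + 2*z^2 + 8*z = (z - 4)*(z^3 - z^2 - 2*z) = z*(z - 4)*(z^2 - z - 2) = z*(z - 4)*(z - 2)*(z + 1)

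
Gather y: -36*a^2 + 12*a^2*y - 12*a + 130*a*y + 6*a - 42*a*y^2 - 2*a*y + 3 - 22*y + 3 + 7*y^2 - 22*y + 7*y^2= -36*a^2 - 6*a + y^2*(14 - 42*a) + y*(12*a^2 + 128*a - 44) + 6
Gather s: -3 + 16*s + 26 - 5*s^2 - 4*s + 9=-5*s^2 + 12*s + 32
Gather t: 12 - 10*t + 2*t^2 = 2*t^2 - 10*t + 12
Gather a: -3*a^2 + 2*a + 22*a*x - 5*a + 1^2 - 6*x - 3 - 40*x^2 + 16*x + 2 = -3*a^2 + a*(22*x - 3) - 40*x^2 + 10*x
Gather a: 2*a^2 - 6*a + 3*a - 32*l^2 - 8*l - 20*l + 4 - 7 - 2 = 2*a^2 - 3*a - 32*l^2 - 28*l - 5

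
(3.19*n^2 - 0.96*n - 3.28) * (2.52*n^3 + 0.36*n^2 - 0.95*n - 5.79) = 8.0388*n^5 - 1.2708*n^4 - 11.6417*n^3 - 18.7389*n^2 + 8.6744*n + 18.9912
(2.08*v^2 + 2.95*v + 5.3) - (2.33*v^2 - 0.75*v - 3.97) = -0.25*v^2 + 3.7*v + 9.27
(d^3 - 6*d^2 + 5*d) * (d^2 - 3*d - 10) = d^5 - 9*d^4 + 13*d^3 + 45*d^2 - 50*d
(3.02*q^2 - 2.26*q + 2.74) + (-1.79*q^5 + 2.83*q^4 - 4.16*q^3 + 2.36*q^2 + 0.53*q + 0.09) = -1.79*q^5 + 2.83*q^4 - 4.16*q^3 + 5.38*q^2 - 1.73*q + 2.83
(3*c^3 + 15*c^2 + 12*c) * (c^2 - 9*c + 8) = 3*c^5 - 12*c^4 - 99*c^3 + 12*c^2 + 96*c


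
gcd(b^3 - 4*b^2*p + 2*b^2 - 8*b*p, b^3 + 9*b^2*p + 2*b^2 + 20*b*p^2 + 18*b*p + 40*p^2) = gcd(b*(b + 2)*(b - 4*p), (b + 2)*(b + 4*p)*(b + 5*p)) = b + 2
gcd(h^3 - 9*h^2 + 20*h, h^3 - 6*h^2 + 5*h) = h^2 - 5*h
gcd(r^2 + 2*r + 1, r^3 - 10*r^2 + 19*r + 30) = r + 1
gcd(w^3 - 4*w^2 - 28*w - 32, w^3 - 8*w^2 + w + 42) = w + 2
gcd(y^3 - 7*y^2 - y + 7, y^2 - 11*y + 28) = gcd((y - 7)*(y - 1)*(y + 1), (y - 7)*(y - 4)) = y - 7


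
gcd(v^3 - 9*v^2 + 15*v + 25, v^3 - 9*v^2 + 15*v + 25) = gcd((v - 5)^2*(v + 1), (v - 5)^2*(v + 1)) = v^3 - 9*v^2 + 15*v + 25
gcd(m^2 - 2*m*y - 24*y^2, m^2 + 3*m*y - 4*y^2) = m + 4*y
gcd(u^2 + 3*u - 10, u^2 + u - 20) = u + 5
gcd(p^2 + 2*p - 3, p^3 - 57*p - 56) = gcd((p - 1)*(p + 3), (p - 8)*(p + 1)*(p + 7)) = 1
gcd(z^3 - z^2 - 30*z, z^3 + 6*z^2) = z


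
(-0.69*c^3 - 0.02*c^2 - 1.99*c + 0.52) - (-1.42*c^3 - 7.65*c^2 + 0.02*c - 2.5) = 0.73*c^3 + 7.63*c^2 - 2.01*c + 3.02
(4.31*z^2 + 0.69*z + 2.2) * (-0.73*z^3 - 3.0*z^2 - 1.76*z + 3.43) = -3.1463*z^5 - 13.4337*z^4 - 11.2616*z^3 + 6.9689*z^2 - 1.5053*z + 7.546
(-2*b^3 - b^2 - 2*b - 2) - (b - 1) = -2*b^3 - b^2 - 3*b - 1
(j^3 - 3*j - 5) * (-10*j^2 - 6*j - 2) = -10*j^5 - 6*j^4 + 28*j^3 + 68*j^2 + 36*j + 10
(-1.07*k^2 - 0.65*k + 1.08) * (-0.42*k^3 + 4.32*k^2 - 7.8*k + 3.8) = 0.4494*k^5 - 4.3494*k^4 + 5.0844*k^3 + 5.6696*k^2 - 10.894*k + 4.104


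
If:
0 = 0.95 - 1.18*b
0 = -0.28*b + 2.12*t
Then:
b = 0.81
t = 0.11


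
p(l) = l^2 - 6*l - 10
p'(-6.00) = -18.00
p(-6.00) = 62.00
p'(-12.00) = -30.00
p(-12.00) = 206.00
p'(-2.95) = -11.90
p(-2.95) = 16.40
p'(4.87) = 3.74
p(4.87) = -15.50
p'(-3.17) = -12.34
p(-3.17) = 19.07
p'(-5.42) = -16.84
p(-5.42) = 51.90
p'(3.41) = 0.82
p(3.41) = -18.83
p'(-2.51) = -11.02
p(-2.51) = 11.36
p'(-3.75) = -13.50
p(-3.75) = 26.56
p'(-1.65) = -9.30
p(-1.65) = 2.62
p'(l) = 2*l - 6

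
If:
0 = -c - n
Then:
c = -n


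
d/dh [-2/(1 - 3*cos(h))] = 6*sin(h)/(3*cos(h) - 1)^2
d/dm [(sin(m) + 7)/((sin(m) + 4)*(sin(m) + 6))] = (-14*sin(m) + cos(m)^2 - 47)*cos(m)/((sin(m) + 4)^2*(sin(m) + 6)^2)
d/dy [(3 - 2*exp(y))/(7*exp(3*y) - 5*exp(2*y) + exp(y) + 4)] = ((2*exp(y) - 3)*(21*exp(2*y) - 10*exp(y) + 1) - 14*exp(3*y) + 10*exp(2*y) - 2*exp(y) - 8)*exp(y)/(7*exp(3*y) - 5*exp(2*y) + exp(y) + 4)^2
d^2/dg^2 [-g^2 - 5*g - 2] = -2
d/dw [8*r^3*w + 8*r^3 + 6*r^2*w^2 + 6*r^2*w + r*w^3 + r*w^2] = r*(8*r^2 + 12*r*w + 6*r + 3*w^2 + 2*w)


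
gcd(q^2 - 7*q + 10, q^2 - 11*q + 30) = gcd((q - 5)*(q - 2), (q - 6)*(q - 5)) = q - 5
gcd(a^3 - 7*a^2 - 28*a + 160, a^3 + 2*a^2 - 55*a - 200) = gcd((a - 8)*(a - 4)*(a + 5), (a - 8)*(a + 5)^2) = a^2 - 3*a - 40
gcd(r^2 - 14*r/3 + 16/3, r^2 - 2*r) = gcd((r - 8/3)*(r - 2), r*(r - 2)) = r - 2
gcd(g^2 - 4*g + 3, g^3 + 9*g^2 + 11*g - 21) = g - 1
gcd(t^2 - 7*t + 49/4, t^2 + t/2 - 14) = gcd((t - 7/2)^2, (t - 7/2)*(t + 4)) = t - 7/2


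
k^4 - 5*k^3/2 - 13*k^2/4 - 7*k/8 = k*(k - 7/2)*(k + 1/2)^2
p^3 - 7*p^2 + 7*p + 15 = (p - 5)*(p - 3)*(p + 1)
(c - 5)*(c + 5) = c^2 - 25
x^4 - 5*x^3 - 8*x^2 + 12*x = x*(x - 6)*(x - 1)*(x + 2)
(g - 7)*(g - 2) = g^2 - 9*g + 14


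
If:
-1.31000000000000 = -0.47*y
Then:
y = 2.79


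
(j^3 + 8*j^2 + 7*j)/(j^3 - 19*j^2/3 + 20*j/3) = 3*(j^2 + 8*j + 7)/(3*j^2 - 19*j + 20)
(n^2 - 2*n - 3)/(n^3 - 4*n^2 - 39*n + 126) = (n + 1)/(n^2 - n - 42)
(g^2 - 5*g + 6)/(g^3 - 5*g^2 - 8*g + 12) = (g^2 - 5*g + 6)/(g^3 - 5*g^2 - 8*g + 12)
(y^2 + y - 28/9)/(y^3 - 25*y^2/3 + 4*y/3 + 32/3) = (y + 7/3)/(y^2 - 7*y - 8)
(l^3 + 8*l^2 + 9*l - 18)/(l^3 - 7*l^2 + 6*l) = (l^2 + 9*l + 18)/(l*(l - 6))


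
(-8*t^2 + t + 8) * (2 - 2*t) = 16*t^3 - 18*t^2 - 14*t + 16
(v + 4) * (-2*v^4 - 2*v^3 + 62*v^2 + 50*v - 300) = -2*v^5 - 10*v^4 + 54*v^3 + 298*v^2 - 100*v - 1200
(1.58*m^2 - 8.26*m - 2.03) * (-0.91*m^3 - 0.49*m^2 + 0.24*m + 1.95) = -1.4378*m^5 + 6.7424*m^4 + 6.2739*m^3 + 2.0933*m^2 - 16.5942*m - 3.9585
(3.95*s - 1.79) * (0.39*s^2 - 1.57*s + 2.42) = 1.5405*s^3 - 6.8996*s^2 + 12.3693*s - 4.3318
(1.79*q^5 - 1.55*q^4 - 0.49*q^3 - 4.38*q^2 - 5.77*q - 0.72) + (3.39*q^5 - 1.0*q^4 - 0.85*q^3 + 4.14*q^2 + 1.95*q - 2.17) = 5.18*q^5 - 2.55*q^4 - 1.34*q^3 - 0.24*q^2 - 3.82*q - 2.89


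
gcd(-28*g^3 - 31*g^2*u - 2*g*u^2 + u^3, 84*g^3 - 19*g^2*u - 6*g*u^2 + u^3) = -28*g^2 - 3*g*u + u^2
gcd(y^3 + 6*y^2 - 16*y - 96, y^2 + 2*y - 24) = y^2 + 2*y - 24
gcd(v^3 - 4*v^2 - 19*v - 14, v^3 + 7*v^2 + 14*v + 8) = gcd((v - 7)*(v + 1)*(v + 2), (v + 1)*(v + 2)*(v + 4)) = v^2 + 3*v + 2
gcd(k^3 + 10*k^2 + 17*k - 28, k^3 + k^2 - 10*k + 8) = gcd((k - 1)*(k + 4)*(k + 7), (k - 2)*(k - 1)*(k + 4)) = k^2 + 3*k - 4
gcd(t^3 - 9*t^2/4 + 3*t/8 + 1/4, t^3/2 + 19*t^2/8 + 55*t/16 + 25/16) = 1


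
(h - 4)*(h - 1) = h^2 - 5*h + 4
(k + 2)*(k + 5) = k^2 + 7*k + 10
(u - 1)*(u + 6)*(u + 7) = u^3 + 12*u^2 + 29*u - 42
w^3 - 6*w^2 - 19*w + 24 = (w - 8)*(w - 1)*(w + 3)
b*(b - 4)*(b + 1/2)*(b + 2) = b^4 - 3*b^3/2 - 9*b^2 - 4*b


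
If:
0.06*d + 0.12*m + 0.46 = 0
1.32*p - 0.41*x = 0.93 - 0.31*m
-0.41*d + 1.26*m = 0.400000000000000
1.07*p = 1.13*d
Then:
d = -5.03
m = -1.32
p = -5.31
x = -20.36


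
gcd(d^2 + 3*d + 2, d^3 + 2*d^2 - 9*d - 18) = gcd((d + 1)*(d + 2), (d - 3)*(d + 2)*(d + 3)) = d + 2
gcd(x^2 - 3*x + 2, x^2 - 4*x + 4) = x - 2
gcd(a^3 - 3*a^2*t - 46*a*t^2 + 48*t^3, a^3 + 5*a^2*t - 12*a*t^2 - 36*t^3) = a + 6*t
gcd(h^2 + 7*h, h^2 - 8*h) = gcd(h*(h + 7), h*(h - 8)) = h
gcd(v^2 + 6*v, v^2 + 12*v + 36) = v + 6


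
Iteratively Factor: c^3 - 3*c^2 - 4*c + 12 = (c - 2)*(c^2 - c - 6) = (c - 3)*(c - 2)*(c + 2)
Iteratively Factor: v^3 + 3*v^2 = (v)*(v^2 + 3*v) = v^2*(v + 3)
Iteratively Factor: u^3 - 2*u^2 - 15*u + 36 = (u - 3)*(u^2 + u - 12) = (u - 3)*(u + 4)*(u - 3)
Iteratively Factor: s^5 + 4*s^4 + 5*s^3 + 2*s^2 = (s)*(s^4 + 4*s^3 + 5*s^2 + 2*s) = s*(s + 1)*(s^3 + 3*s^2 + 2*s) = s*(s + 1)*(s + 2)*(s^2 + s) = s*(s + 1)^2*(s + 2)*(s)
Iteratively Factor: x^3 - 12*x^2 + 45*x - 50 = (x - 5)*(x^2 - 7*x + 10) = (x - 5)^2*(x - 2)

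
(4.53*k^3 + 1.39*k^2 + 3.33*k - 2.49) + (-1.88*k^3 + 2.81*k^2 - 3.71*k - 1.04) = 2.65*k^3 + 4.2*k^2 - 0.38*k - 3.53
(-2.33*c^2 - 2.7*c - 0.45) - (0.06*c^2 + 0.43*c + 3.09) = -2.39*c^2 - 3.13*c - 3.54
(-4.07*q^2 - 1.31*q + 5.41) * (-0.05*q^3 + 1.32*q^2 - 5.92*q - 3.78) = 0.2035*q^5 - 5.3069*q^4 + 22.0947*q^3 + 30.281*q^2 - 27.0754*q - 20.4498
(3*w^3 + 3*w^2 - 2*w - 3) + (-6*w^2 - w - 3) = 3*w^3 - 3*w^2 - 3*w - 6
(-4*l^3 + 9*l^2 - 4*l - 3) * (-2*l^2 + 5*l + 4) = 8*l^5 - 38*l^4 + 37*l^3 + 22*l^2 - 31*l - 12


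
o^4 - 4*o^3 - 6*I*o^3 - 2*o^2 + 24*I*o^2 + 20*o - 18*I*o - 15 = (o - 3)*(o - 1)*(o - 5*I)*(o - I)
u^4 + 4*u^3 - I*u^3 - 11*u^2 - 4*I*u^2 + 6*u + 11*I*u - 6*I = (u - 1)^2*(u + 6)*(u - I)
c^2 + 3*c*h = c*(c + 3*h)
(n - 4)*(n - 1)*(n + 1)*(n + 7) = n^4 + 3*n^3 - 29*n^2 - 3*n + 28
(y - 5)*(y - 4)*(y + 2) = y^3 - 7*y^2 + 2*y + 40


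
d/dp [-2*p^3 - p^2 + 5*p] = -6*p^2 - 2*p + 5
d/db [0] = 0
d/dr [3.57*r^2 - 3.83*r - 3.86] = 7.14*r - 3.83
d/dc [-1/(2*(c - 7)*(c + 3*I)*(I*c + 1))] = (I*(c - 7)*(c + 3*I) + (c - 7)*(I*c + 1) + (c + 3*I)*(I*c + 1))/(2*(c - 7)^2*(c + 3*I)^2*(I*c + 1)^2)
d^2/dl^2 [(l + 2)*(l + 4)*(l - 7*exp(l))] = -7*l^2*exp(l) - 70*l*exp(l) + 6*l - 154*exp(l) + 12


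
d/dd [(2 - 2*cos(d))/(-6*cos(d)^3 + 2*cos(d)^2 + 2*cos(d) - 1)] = 8*(12*cos(d)^3 - 20*cos(d)^2 + 4*cos(d) + 1)*sin(d)/(5*cos(d) - 2*cos(2*d) + 3*cos(3*d))^2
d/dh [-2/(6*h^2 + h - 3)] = 2*(12*h + 1)/(6*h^2 + h - 3)^2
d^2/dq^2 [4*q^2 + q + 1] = 8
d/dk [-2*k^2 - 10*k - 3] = -4*k - 10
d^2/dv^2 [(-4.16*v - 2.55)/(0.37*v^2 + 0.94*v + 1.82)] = (-(0.74*v + 0.94)*(1.48*v + 1.88)*(4.16*v + 2.55) + (9.2352*v + 9.7078)*(0.37*v^2 + 0.94*v + 1.82))/(0.37*v^2 + 0.94*v + 1.82)^3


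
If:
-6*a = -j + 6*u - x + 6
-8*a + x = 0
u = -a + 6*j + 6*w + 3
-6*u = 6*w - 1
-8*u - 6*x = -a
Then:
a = 320/1467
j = -3118/1467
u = -1880/1467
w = 4249/2934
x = 2560/1467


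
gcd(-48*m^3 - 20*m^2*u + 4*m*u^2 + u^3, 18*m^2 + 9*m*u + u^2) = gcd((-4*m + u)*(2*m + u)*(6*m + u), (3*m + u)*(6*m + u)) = 6*m + u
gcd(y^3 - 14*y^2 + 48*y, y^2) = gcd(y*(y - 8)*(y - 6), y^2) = y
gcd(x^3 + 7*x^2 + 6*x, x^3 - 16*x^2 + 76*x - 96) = 1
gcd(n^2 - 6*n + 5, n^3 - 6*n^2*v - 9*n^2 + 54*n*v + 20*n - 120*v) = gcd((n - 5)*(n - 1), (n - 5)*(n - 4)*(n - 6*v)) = n - 5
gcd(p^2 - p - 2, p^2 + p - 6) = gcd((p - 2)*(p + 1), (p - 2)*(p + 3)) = p - 2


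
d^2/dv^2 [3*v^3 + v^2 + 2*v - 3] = 18*v + 2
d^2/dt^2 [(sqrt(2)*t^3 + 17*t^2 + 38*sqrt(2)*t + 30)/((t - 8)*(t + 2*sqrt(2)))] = 4*(52*t^3 + 38*sqrt(2)*t^3 + 429*t^2 + 312*sqrt(2)*t^2 + 858*sqrt(2)*t + 1464*t + 568 + 976*sqrt(2))/(t^6 - 24*t^5 + 6*sqrt(2)*t^5 - 144*sqrt(2)*t^4 + 216*t^4 - 1088*t^3 + 1168*sqrt(2)*t^3 - 3456*sqrt(2)*t^2 + 4608*t^2 - 12288*t + 3072*sqrt(2)*t - 8192*sqrt(2))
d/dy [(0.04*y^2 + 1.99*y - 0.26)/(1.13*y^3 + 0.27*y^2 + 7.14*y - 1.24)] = (-0.0452*y^4 - 4.4974*y^3 + 0.6297*y^2 + 0.0411999999999999*y - 0.6112)/(1.2769*y^6 + 0.6102*y^5 + 16.2093*y^4 + 1.0532*y^3 + 50.31*y^2 - 17.7072*y + 1.5376)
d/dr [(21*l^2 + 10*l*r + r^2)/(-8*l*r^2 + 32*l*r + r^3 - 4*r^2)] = (-2*r*(5*l + r)*(8*l*r - 32*l - r^2 + 4*r) + (21*l^2 + 10*l*r + r^2)*(16*l*r - 32*l - 3*r^2 + 8*r))/(r^2*(8*l*r - 32*l - r^2 + 4*r)^2)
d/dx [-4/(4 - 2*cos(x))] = 2*sin(x)/(cos(x) - 2)^2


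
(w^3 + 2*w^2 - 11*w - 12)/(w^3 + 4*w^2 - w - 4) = (w - 3)/(w - 1)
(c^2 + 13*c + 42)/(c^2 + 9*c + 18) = (c + 7)/(c + 3)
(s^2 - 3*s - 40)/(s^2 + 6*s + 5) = (s - 8)/(s + 1)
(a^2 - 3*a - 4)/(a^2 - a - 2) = (a - 4)/(a - 2)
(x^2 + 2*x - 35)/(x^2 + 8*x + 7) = (x - 5)/(x + 1)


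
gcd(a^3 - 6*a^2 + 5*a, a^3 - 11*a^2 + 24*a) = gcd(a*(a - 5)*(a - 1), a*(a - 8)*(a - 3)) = a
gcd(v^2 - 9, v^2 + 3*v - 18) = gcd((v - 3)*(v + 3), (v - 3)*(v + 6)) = v - 3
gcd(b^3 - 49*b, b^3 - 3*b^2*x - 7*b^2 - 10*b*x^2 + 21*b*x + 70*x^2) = b - 7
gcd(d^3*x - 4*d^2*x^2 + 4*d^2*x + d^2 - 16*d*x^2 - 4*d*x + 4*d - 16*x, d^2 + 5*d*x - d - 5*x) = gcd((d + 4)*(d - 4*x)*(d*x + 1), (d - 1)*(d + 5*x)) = 1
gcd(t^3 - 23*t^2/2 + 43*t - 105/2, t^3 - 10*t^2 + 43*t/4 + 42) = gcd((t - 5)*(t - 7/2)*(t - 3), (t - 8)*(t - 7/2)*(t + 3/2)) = t - 7/2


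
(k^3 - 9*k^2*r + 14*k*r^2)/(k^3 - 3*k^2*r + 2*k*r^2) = (-k + 7*r)/(-k + r)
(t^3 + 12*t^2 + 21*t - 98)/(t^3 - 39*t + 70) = (t + 7)/(t - 5)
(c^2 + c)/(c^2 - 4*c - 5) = c/(c - 5)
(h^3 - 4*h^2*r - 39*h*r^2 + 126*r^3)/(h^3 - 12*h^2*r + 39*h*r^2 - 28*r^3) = (h^2 + 3*h*r - 18*r^2)/(h^2 - 5*h*r + 4*r^2)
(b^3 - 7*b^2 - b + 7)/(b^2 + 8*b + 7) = (b^2 - 8*b + 7)/(b + 7)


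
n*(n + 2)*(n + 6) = n^3 + 8*n^2 + 12*n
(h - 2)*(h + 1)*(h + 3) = h^3 + 2*h^2 - 5*h - 6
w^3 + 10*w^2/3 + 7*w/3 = w*(w + 1)*(w + 7/3)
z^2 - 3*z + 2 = (z - 2)*(z - 1)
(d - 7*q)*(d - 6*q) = d^2 - 13*d*q + 42*q^2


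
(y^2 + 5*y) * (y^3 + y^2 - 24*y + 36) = y^5 + 6*y^4 - 19*y^3 - 84*y^2 + 180*y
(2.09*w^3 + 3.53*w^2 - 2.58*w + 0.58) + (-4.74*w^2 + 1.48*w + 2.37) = 2.09*w^3 - 1.21*w^2 - 1.1*w + 2.95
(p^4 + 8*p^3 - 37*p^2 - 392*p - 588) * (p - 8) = p^5 - 101*p^3 - 96*p^2 + 2548*p + 4704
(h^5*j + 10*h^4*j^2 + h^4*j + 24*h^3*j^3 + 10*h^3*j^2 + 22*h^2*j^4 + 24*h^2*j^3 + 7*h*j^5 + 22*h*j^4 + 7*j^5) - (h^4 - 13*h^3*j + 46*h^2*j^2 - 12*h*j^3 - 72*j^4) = h^5*j + 10*h^4*j^2 + h^4*j - h^4 + 24*h^3*j^3 + 10*h^3*j^2 + 13*h^3*j + 22*h^2*j^4 + 24*h^2*j^3 - 46*h^2*j^2 + 7*h*j^5 + 22*h*j^4 + 12*h*j^3 + 7*j^5 + 72*j^4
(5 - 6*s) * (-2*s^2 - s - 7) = 12*s^3 - 4*s^2 + 37*s - 35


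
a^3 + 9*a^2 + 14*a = a*(a + 2)*(a + 7)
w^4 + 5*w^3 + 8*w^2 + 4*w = w*(w + 1)*(w + 2)^2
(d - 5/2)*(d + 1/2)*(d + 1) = d^3 - d^2 - 13*d/4 - 5/4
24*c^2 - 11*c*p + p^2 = (-8*c + p)*(-3*c + p)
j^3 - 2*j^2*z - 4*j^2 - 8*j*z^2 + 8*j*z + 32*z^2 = (j - 4)*(j - 4*z)*(j + 2*z)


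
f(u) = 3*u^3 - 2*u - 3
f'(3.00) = 79.00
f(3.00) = 72.00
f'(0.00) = -2.00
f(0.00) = -3.00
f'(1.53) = 19.07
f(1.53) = 4.68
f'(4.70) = 196.81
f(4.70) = 299.07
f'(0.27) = -1.34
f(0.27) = -3.48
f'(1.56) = 19.90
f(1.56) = 5.27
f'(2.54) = 56.06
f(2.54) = 41.08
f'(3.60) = 114.64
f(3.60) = 129.77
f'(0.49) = 0.16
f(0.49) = -3.63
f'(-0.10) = -1.91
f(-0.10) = -2.80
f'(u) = 9*u^2 - 2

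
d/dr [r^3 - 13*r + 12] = 3*r^2 - 13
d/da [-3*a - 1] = -3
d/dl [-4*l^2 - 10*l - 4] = -8*l - 10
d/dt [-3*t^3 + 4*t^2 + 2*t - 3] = -9*t^2 + 8*t + 2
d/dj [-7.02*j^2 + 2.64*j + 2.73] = 2.64 - 14.04*j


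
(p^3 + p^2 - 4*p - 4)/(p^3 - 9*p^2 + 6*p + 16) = (p + 2)/(p - 8)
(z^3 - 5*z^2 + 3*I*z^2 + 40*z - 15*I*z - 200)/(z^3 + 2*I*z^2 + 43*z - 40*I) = (z - 5)/(z - I)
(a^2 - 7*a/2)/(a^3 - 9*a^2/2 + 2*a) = (2*a - 7)/(2*a^2 - 9*a + 4)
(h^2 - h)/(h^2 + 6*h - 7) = h/(h + 7)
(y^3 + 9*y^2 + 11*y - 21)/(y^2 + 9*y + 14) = (y^2 + 2*y - 3)/(y + 2)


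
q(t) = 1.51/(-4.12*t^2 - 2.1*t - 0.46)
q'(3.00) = 0.02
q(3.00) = -0.03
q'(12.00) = 0.00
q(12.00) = -0.00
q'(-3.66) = -0.02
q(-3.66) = -0.03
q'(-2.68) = -0.05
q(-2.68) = -0.06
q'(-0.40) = -23.17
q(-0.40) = -5.41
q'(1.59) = 0.11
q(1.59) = -0.11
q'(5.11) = 0.00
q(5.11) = -0.01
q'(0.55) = 1.22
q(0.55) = -0.53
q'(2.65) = 0.03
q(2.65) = -0.04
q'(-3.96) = -0.01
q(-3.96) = -0.03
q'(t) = 1.51*(8.24*t + 2.1)/(-4.12*t^2 - 2.1*t - 0.46)^2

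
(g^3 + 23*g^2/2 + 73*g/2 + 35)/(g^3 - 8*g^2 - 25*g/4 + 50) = 2*(g^2 + 9*g + 14)/(2*g^2 - 21*g + 40)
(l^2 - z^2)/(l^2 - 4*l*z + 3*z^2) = (-l - z)/(-l + 3*z)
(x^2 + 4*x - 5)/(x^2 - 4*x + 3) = (x + 5)/(x - 3)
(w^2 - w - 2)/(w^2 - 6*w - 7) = (w - 2)/(w - 7)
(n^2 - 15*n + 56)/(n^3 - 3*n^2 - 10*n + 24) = (n^2 - 15*n + 56)/(n^3 - 3*n^2 - 10*n + 24)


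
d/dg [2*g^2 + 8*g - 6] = 4*g + 8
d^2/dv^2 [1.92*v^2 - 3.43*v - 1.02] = 3.84000000000000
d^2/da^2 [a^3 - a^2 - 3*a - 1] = 6*a - 2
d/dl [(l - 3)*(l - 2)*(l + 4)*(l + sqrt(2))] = 4*l^3 - 3*l^2 + 3*sqrt(2)*l^2 - 28*l - 2*sqrt(2)*l - 14*sqrt(2) + 24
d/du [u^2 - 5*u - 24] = 2*u - 5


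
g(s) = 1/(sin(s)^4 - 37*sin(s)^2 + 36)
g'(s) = (-4*sin(s)^3*cos(s) + 74*sin(s)*cos(s))/(sin(s)^4 - 37*sin(s)^2 + 36)^2 = 2*(cos(2*s) + 36)*sin(s)*cos(s)/(sin(s)^4 - 37*sin(s)^2 + 36)^2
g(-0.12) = 0.03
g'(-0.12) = -0.01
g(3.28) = 0.03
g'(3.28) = 0.01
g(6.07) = 0.03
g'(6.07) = -0.01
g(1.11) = 0.14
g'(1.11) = 0.58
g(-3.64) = 0.04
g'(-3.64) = -0.04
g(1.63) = 8.16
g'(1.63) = -275.37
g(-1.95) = 0.21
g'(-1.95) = 1.05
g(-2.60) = 0.04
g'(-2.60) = 0.05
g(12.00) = 0.04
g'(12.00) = -0.05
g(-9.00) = 0.03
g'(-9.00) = 0.03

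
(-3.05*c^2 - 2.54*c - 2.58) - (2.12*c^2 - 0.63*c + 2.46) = -5.17*c^2 - 1.91*c - 5.04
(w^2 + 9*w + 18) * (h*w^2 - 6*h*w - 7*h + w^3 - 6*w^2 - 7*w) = h*w^4 + 3*h*w^3 - 43*h*w^2 - 171*h*w - 126*h + w^5 + 3*w^4 - 43*w^3 - 171*w^2 - 126*w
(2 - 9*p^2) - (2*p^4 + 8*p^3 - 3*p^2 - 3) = -2*p^4 - 8*p^3 - 6*p^2 + 5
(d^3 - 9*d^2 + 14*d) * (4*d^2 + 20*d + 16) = 4*d^5 - 16*d^4 - 108*d^3 + 136*d^2 + 224*d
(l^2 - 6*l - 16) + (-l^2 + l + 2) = -5*l - 14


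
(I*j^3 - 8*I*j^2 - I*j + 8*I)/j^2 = I*(j^3 - 8*j^2 - j + 8)/j^2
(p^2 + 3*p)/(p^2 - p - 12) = p/(p - 4)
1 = 1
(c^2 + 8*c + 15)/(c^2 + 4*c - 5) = (c + 3)/(c - 1)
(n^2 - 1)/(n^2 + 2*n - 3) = (n + 1)/(n + 3)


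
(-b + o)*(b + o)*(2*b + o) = -2*b^3 - b^2*o + 2*b*o^2 + o^3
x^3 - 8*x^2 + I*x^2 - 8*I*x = x*(x - 8)*(x + I)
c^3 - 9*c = c*(c - 3)*(c + 3)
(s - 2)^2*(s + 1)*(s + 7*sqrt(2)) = s^4 - 3*s^3 + 7*sqrt(2)*s^3 - 21*sqrt(2)*s^2 + 4*s + 28*sqrt(2)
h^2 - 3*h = h*(h - 3)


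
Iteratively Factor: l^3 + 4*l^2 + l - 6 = (l + 2)*(l^2 + 2*l - 3) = (l - 1)*(l + 2)*(l + 3)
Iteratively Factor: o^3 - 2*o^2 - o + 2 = (o + 1)*(o^2 - 3*o + 2) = (o - 2)*(o + 1)*(o - 1)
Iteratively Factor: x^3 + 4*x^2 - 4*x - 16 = (x - 2)*(x^2 + 6*x + 8) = (x - 2)*(x + 2)*(x + 4)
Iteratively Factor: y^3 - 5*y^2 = (y)*(y^2 - 5*y) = y*(y - 5)*(y)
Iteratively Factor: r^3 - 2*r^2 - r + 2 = (r + 1)*(r^2 - 3*r + 2) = (r - 1)*(r + 1)*(r - 2)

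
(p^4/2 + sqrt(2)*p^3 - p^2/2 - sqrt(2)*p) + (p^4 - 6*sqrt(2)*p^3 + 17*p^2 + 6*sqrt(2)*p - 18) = 3*p^4/2 - 5*sqrt(2)*p^3 + 33*p^2/2 + 5*sqrt(2)*p - 18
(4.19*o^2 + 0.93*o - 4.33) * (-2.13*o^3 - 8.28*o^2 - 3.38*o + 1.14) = -8.9247*o^5 - 36.6741*o^4 - 12.6397*o^3 + 37.4856*o^2 + 15.6956*o - 4.9362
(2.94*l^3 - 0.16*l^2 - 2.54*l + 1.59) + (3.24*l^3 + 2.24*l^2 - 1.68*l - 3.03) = 6.18*l^3 + 2.08*l^2 - 4.22*l - 1.44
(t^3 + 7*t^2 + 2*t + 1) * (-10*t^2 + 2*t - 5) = -10*t^5 - 68*t^4 - 11*t^3 - 41*t^2 - 8*t - 5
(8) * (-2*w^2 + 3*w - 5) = -16*w^2 + 24*w - 40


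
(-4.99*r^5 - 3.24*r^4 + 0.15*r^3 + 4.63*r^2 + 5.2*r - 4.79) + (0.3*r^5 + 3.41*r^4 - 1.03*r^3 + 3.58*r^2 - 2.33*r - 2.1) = -4.69*r^5 + 0.17*r^4 - 0.88*r^3 + 8.21*r^2 + 2.87*r - 6.89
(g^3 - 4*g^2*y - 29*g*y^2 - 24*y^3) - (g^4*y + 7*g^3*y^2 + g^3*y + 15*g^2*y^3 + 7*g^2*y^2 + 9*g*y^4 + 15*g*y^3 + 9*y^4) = -g^4*y - 7*g^3*y^2 - g^3*y + g^3 - 15*g^2*y^3 - 7*g^2*y^2 - 4*g^2*y - 9*g*y^4 - 15*g*y^3 - 29*g*y^2 - 9*y^4 - 24*y^3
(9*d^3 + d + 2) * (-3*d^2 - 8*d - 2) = -27*d^5 - 72*d^4 - 21*d^3 - 14*d^2 - 18*d - 4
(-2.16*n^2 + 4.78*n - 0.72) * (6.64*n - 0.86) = -14.3424*n^3 + 33.5968*n^2 - 8.8916*n + 0.6192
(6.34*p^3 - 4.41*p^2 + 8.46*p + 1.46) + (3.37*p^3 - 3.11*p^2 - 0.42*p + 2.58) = 9.71*p^3 - 7.52*p^2 + 8.04*p + 4.04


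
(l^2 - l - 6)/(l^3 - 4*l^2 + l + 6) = (l + 2)/(l^2 - l - 2)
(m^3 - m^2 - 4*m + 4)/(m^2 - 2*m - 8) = (m^2 - 3*m + 2)/(m - 4)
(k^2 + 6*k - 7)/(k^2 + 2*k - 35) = (k - 1)/(k - 5)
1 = 1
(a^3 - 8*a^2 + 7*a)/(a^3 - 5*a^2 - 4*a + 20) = a*(a^2 - 8*a + 7)/(a^3 - 5*a^2 - 4*a + 20)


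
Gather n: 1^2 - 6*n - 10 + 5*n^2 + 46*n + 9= 5*n^2 + 40*n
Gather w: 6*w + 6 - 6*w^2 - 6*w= 6 - 6*w^2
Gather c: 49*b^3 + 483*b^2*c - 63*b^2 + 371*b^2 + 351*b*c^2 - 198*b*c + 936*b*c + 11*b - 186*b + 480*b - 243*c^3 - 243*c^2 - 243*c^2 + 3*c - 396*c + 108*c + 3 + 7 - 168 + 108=49*b^3 + 308*b^2 + 305*b - 243*c^3 + c^2*(351*b - 486) + c*(483*b^2 + 738*b - 285) - 50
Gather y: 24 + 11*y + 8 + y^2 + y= y^2 + 12*y + 32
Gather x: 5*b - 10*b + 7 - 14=-5*b - 7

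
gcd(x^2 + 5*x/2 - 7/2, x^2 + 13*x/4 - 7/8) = x + 7/2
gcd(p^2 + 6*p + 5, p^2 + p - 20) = p + 5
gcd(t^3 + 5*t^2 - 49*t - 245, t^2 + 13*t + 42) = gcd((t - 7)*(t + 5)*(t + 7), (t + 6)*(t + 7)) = t + 7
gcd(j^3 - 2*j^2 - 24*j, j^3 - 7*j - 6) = 1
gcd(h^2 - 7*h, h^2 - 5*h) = h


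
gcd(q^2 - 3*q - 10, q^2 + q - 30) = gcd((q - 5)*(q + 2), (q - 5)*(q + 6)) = q - 5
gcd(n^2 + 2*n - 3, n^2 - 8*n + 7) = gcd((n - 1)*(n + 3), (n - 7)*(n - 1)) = n - 1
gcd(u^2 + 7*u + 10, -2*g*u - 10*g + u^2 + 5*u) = u + 5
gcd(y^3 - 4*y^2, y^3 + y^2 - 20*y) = y^2 - 4*y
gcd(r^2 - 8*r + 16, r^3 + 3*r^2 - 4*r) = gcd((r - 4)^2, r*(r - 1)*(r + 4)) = 1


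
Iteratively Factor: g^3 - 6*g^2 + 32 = (g + 2)*(g^2 - 8*g + 16) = (g - 4)*(g + 2)*(g - 4)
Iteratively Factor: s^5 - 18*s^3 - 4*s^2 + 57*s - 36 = (s - 1)*(s^4 + s^3 - 17*s^2 - 21*s + 36) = (s - 4)*(s - 1)*(s^3 + 5*s^2 + 3*s - 9) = (s - 4)*(s - 1)*(s + 3)*(s^2 + 2*s - 3) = (s - 4)*(s - 1)*(s + 3)^2*(s - 1)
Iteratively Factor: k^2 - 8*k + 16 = (k - 4)*(k - 4)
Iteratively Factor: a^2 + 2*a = (a)*(a + 2)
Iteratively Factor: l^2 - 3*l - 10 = (l + 2)*(l - 5)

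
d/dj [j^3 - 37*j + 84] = 3*j^2 - 37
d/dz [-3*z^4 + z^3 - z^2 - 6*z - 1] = -12*z^3 + 3*z^2 - 2*z - 6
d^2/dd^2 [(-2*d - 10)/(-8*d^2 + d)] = 4*(64*d^3 + 960*d^2 - 120*d + 5)/(d^3*(512*d^3 - 192*d^2 + 24*d - 1))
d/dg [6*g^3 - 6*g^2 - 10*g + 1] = 18*g^2 - 12*g - 10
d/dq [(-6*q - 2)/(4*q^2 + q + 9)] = 4*(6*q^2 + 4*q - 13)/(16*q^4 + 8*q^3 + 73*q^2 + 18*q + 81)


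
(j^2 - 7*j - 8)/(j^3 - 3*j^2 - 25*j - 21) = (j - 8)/(j^2 - 4*j - 21)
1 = 1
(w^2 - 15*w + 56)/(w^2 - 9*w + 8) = (w - 7)/(w - 1)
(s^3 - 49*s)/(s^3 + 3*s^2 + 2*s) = (s^2 - 49)/(s^2 + 3*s + 2)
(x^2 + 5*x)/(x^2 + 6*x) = (x + 5)/(x + 6)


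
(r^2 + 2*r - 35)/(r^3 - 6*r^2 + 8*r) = (r^2 + 2*r - 35)/(r*(r^2 - 6*r + 8))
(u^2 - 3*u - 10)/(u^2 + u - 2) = (u - 5)/(u - 1)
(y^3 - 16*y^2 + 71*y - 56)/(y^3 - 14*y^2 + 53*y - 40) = (y - 7)/(y - 5)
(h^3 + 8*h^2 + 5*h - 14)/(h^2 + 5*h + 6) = (h^2 + 6*h - 7)/(h + 3)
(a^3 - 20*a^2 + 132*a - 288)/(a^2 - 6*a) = a - 14 + 48/a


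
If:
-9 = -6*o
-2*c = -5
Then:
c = 5/2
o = 3/2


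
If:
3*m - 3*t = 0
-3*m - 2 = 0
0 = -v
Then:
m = -2/3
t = -2/3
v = 0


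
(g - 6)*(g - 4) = g^2 - 10*g + 24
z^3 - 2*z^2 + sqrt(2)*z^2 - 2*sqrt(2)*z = z*(z - 2)*(z + sqrt(2))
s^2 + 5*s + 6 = (s + 2)*(s + 3)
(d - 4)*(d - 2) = d^2 - 6*d + 8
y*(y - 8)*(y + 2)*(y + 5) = y^4 - y^3 - 46*y^2 - 80*y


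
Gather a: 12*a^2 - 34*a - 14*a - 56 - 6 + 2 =12*a^2 - 48*a - 60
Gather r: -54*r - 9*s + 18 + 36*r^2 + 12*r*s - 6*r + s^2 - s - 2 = 36*r^2 + r*(12*s - 60) + s^2 - 10*s + 16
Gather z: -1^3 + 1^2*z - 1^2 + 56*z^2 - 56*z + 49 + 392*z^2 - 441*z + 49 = 448*z^2 - 496*z + 96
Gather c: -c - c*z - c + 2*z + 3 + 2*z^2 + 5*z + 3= c*(-z - 2) + 2*z^2 + 7*z + 6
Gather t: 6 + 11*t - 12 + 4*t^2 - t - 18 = 4*t^2 + 10*t - 24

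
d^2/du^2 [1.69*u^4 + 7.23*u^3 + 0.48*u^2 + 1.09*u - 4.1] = 20.28*u^2 + 43.38*u + 0.96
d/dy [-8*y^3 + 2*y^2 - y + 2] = -24*y^2 + 4*y - 1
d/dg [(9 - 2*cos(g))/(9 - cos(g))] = 9*sin(g)/(cos(g) - 9)^2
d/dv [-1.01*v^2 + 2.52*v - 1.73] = 2.52 - 2.02*v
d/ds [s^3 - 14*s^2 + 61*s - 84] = 3*s^2 - 28*s + 61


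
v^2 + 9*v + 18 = (v + 3)*(v + 6)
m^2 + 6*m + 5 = (m + 1)*(m + 5)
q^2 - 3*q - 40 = (q - 8)*(q + 5)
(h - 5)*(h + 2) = h^2 - 3*h - 10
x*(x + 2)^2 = x^3 + 4*x^2 + 4*x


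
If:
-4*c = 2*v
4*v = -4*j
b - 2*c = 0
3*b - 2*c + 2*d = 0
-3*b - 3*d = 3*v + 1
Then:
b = 1/3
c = 1/6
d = -1/3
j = 1/3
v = -1/3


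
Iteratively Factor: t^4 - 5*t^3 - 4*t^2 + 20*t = (t)*(t^3 - 5*t^2 - 4*t + 20) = t*(t + 2)*(t^2 - 7*t + 10) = t*(t - 5)*(t + 2)*(t - 2)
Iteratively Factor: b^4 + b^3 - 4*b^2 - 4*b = (b - 2)*(b^3 + 3*b^2 + 2*b) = (b - 2)*(b + 1)*(b^2 + 2*b) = b*(b - 2)*(b + 1)*(b + 2)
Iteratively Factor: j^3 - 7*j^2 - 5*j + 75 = (j + 3)*(j^2 - 10*j + 25) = (j - 5)*(j + 3)*(j - 5)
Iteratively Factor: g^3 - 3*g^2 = (g)*(g^2 - 3*g) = g^2*(g - 3)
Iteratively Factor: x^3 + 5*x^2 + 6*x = (x + 3)*(x^2 + 2*x) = x*(x + 3)*(x + 2)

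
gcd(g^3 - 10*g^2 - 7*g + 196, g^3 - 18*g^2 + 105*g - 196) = g^2 - 14*g + 49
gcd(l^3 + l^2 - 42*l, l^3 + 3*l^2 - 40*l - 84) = l^2 + l - 42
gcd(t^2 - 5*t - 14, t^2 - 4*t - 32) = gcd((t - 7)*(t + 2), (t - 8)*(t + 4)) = 1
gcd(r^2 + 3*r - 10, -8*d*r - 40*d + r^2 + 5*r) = r + 5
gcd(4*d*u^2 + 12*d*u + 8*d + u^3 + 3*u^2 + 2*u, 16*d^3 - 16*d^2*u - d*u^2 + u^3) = 4*d + u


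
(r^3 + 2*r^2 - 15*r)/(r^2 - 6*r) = (r^2 + 2*r - 15)/(r - 6)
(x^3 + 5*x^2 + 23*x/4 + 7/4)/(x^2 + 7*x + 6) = (x^2 + 4*x + 7/4)/(x + 6)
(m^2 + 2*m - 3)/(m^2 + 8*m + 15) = (m - 1)/(m + 5)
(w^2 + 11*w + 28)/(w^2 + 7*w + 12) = (w + 7)/(w + 3)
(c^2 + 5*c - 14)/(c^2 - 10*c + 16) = (c + 7)/(c - 8)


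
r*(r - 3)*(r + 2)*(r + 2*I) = r^4 - r^3 + 2*I*r^3 - 6*r^2 - 2*I*r^2 - 12*I*r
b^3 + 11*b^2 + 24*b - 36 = (b - 1)*(b + 6)^2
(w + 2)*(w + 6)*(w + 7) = w^3 + 15*w^2 + 68*w + 84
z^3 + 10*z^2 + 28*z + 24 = (z + 2)^2*(z + 6)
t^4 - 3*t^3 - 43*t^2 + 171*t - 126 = (t - 6)*(t - 3)*(t - 1)*(t + 7)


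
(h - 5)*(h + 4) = h^2 - h - 20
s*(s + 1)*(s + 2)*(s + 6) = s^4 + 9*s^3 + 20*s^2 + 12*s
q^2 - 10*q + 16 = (q - 8)*(q - 2)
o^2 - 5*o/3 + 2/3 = (o - 1)*(o - 2/3)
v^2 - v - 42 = (v - 7)*(v + 6)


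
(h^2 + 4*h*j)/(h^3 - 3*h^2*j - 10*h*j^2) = (h + 4*j)/(h^2 - 3*h*j - 10*j^2)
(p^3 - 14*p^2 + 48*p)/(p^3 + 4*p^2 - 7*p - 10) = p*(p^2 - 14*p + 48)/(p^3 + 4*p^2 - 7*p - 10)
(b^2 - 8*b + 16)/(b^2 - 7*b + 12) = (b - 4)/(b - 3)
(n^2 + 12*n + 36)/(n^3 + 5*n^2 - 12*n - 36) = (n + 6)/(n^2 - n - 6)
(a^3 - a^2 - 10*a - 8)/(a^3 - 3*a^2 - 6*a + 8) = (a + 1)/(a - 1)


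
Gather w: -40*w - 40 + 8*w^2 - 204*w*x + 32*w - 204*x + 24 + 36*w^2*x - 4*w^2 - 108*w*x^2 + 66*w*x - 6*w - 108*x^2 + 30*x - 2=w^2*(36*x + 4) + w*(-108*x^2 - 138*x - 14) - 108*x^2 - 174*x - 18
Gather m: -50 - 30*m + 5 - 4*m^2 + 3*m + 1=-4*m^2 - 27*m - 44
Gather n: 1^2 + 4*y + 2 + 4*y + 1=8*y + 4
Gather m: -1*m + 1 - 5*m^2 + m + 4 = 5 - 5*m^2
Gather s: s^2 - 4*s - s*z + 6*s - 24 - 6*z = s^2 + s*(2 - z) - 6*z - 24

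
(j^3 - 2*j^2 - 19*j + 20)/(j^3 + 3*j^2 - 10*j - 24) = (j^2 - 6*j + 5)/(j^2 - j - 6)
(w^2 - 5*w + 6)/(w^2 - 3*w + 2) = (w - 3)/(w - 1)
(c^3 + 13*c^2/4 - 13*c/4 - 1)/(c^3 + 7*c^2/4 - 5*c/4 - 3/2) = (4*c^2 + 17*c + 4)/(4*c^2 + 11*c + 6)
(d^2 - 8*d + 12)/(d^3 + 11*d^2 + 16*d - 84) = (d - 6)/(d^2 + 13*d + 42)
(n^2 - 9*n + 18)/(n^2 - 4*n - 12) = (n - 3)/(n + 2)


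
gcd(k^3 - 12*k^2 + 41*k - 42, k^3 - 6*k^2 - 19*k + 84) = k^2 - 10*k + 21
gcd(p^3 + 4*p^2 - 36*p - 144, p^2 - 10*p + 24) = p - 6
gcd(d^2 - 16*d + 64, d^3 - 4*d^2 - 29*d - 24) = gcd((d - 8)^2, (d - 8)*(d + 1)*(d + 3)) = d - 8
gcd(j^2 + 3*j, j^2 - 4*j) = j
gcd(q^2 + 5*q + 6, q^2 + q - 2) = q + 2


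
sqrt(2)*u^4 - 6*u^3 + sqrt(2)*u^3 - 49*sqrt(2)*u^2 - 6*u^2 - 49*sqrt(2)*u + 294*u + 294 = (u - 7)*(u + 7)*(u - 3*sqrt(2))*(sqrt(2)*u + sqrt(2))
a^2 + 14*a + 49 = (a + 7)^2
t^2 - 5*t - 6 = (t - 6)*(t + 1)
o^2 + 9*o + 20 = (o + 4)*(o + 5)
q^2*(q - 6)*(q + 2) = q^4 - 4*q^3 - 12*q^2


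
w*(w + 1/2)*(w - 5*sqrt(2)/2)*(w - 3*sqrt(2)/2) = w^4 - 4*sqrt(2)*w^3 + w^3/2 - 2*sqrt(2)*w^2 + 15*w^2/2 + 15*w/4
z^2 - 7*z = z*(z - 7)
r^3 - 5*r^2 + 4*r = r*(r - 4)*(r - 1)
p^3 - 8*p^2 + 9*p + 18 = (p - 6)*(p - 3)*(p + 1)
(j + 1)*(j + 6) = j^2 + 7*j + 6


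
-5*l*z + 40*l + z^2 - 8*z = (-5*l + z)*(z - 8)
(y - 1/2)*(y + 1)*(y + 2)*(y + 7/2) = y^4 + 6*y^3 + 37*y^2/4 + 3*y/4 - 7/2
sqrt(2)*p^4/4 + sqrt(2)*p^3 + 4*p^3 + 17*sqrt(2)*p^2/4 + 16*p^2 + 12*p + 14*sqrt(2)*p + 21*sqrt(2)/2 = (p/2 + sqrt(2)/2)*(p + 3)*(p + 7*sqrt(2))*(sqrt(2)*p/2 + sqrt(2)/2)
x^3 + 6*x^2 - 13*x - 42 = (x - 3)*(x + 2)*(x + 7)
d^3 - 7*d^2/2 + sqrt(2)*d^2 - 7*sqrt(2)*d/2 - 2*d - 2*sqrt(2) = (d - 4)*(d + 1/2)*(d + sqrt(2))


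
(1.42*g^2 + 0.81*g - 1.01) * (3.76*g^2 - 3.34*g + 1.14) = 5.3392*g^4 - 1.6972*g^3 - 4.8842*g^2 + 4.2968*g - 1.1514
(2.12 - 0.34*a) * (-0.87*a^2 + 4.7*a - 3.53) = 0.2958*a^3 - 3.4424*a^2 + 11.1642*a - 7.4836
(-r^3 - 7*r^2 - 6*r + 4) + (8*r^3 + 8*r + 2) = 7*r^3 - 7*r^2 + 2*r + 6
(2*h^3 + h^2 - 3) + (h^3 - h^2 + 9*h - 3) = 3*h^3 + 9*h - 6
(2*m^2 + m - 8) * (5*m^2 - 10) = 10*m^4 + 5*m^3 - 60*m^2 - 10*m + 80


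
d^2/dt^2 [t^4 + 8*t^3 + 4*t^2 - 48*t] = 12*t^2 + 48*t + 8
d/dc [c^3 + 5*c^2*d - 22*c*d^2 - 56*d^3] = 3*c^2 + 10*c*d - 22*d^2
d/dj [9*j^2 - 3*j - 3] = 18*j - 3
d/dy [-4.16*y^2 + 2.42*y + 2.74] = 2.42 - 8.32*y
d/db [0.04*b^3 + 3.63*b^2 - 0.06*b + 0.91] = 0.12*b^2 + 7.26*b - 0.06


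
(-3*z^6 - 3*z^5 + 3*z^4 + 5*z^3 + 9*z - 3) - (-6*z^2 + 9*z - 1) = -3*z^6 - 3*z^5 + 3*z^4 + 5*z^3 + 6*z^2 - 2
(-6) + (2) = -4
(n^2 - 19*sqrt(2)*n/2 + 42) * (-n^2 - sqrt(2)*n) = -n^4 + 17*sqrt(2)*n^3/2 - 23*n^2 - 42*sqrt(2)*n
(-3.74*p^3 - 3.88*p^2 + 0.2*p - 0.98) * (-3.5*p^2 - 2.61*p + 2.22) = 13.09*p^5 + 23.3414*p^4 + 1.124*p^3 - 5.7056*p^2 + 3.0018*p - 2.1756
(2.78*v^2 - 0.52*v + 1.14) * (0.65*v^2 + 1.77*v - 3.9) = 1.807*v^4 + 4.5826*v^3 - 11.0214*v^2 + 4.0458*v - 4.446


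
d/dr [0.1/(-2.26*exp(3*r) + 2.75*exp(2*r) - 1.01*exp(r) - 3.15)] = (0.678*exp(2*r) - 0.55*exp(r) + 0.101)*exp(r)/(2.26*exp(3*r) - 2.75*exp(2*r) + 1.01*exp(r) + 3.15)^2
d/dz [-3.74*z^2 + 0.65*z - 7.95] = 0.65 - 7.48*z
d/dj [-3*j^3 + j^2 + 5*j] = -9*j^2 + 2*j + 5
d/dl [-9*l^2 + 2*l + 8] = 2 - 18*l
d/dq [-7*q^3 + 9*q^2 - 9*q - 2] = -21*q^2 + 18*q - 9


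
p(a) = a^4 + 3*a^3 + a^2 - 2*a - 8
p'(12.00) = 8230.00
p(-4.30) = 122.45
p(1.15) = -2.67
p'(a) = 4*a^3 + 9*a^2 + 2*a - 2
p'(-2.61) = -17.03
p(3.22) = 203.59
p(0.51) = -8.29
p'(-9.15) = -2331.04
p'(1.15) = 18.29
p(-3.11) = 11.20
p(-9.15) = 4805.30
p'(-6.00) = -554.00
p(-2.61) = -2.90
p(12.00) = 26032.00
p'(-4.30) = -162.22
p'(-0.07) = -2.10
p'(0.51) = 1.89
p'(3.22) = 231.30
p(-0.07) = -7.86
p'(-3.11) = -41.49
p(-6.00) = 688.00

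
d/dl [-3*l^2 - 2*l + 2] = -6*l - 2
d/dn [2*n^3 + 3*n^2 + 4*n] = 6*n^2 + 6*n + 4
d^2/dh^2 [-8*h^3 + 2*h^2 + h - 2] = 4 - 48*h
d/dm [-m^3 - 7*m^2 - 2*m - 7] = -3*m^2 - 14*m - 2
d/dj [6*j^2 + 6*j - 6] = 12*j + 6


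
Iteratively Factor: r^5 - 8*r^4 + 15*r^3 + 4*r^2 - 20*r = (r)*(r^4 - 8*r^3 + 15*r^2 + 4*r - 20) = r*(r - 2)*(r^3 - 6*r^2 + 3*r + 10) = r*(r - 2)*(r + 1)*(r^2 - 7*r + 10) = r*(r - 5)*(r - 2)*(r + 1)*(r - 2)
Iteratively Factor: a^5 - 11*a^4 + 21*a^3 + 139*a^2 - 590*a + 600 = (a - 5)*(a^4 - 6*a^3 - 9*a^2 + 94*a - 120) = (a - 5)*(a + 4)*(a^3 - 10*a^2 + 31*a - 30) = (a - 5)*(a - 2)*(a + 4)*(a^2 - 8*a + 15) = (a - 5)^2*(a - 2)*(a + 4)*(a - 3)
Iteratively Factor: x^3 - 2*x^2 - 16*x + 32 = (x + 4)*(x^2 - 6*x + 8) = (x - 2)*(x + 4)*(x - 4)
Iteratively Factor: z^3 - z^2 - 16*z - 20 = (z + 2)*(z^2 - 3*z - 10) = (z + 2)^2*(z - 5)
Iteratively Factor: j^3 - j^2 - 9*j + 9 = (j - 1)*(j^2 - 9) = (j - 1)*(j + 3)*(j - 3)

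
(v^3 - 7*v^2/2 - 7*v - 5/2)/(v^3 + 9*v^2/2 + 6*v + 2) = (v^2 - 4*v - 5)/(v^2 + 4*v + 4)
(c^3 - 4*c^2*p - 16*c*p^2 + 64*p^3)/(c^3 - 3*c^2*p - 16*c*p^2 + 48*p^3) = (-c + 4*p)/(-c + 3*p)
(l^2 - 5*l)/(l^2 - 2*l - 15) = l/(l + 3)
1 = 1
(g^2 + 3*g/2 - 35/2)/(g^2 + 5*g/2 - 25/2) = (2*g - 7)/(2*g - 5)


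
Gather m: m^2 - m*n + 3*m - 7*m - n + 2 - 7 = m^2 + m*(-n - 4) - n - 5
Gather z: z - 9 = z - 9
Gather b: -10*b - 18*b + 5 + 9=14 - 28*b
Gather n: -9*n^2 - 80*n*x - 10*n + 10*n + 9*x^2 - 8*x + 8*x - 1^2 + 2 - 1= -9*n^2 - 80*n*x + 9*x^2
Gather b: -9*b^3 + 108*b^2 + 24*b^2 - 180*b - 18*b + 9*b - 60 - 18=-9*b^3 + 132*b^2 - 189*b - 78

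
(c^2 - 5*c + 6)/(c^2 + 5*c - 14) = (c - 3)/(c + 7)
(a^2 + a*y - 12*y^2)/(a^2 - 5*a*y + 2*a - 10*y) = (a^2 + a*y - 12*y^2)/(a^2 - 5*a*y + 2*a - 10*y)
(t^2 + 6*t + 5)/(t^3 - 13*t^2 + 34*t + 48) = (t + 5)/(t^2 - 14*t + 48)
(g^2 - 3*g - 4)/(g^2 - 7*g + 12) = (g + 1)/(g - 3)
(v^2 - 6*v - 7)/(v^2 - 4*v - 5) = (v - 7)/(v - 5)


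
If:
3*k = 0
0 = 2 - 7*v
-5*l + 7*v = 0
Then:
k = 0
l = 2/5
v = 2/7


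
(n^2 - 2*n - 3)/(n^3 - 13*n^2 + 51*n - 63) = (n + 1)/(n^2 - 10*n + 21)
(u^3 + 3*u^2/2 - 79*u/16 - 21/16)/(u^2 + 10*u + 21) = (16*u^2 - 24*u - 7)/(16*(u + 7))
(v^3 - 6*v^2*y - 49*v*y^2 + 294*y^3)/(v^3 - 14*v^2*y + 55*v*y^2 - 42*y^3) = (-v - 7*y)/(-v + y)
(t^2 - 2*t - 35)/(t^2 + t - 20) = (t - 7)/(t - 4)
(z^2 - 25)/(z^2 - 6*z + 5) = (z + 5)/(z - 1)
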